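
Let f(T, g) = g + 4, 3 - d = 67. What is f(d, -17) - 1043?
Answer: -1056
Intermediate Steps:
d = -64 (d = 3 - 1*67 = 3 - 67 = -64)
f(T, g) = 4 + g
f(d, -17) - 1043 = (4 - 17) - 1043 = -13 - 1043 = -1056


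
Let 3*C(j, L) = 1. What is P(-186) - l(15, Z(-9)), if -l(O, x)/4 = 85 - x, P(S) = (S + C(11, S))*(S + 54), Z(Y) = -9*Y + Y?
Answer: 24560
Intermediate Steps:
C(j, L) = ⅓ (C(j, L) = (⅓)*1 = ⅓)
Z(Y) = -8*Y
P(S) = (54 + S)*(⅓ + S) (P(S) = (S + ⅓)*(S + 54) = (⅓ + S)*(54 + S) = (54 + S)*(⅓ + S))
l(O, x) = -340 + 4*x (l(O, x) = -4*(85 - x) = -340 + 4*x)
P(-186) - l(15, Z(-9)) = (18 + (-186)² + (163/3)*(-186)) - (-340 + 4*(-8*(-9))) = (18 + 34596 - 10106) - (-340 + 4*72) = 24508 - (-340 + 288) = 24508 - 1*(-52) = 24508 + 52 = 24560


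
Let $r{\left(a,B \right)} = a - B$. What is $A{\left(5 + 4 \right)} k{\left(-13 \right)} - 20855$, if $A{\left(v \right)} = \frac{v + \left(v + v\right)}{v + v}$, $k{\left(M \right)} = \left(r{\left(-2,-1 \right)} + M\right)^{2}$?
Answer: $-20561$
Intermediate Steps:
$k{\left(M \right)} = \left(-1 + M\right)^{2}$ ($k{\left(M \right)} = \left(\left(-2 - -1\right) + M\right)^{2} = \left(\left(-2 + 1\right) + M\right)^{2} = \left(-1 + M\right)^{2}$)
$A{\left(v \right)} = \frac{3}{2}$ ($A{\left(v \right)} = \frac{v + 2 v}{2 v} = 3 v \frac{1}{2 v} = \frac{3}{2}$)
$A{\left(5 + 4 \right)} k{\left(-13 \right)} - 20855 = \frac{3 \left(-1 - 13\right)^{2}}{2} - 20855 = \frac{3 \left(-14\right)^{2}}{2} - 20855 = \frac{3}{2} \cdot 196 - 20855 = 294 - 20855 = -20561$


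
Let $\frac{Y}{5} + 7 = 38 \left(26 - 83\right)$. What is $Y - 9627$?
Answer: $-20492$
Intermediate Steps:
$Y = -10865$ ($Y = -35 + 5 \cdot 38 \left(26 - 83\right) = -35 + 5 \cdot 38 \left(-57\right) = -35 + 5 \left(-2166\right) = -35 - 10830 = -10865$)
$Y - 9627 = -10865 - 9627 = -20492$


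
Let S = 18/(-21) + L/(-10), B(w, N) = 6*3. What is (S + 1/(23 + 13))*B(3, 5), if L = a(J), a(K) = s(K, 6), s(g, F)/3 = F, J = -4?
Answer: -3313/70 ≈ -47.329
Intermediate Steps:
s(g, F) = 3*F
a(K) = 18 (a(K) = 3*6 = 18)
L = 18
B(w, N) = 18
S = -93/35 (S = 18/(-21) + 18/(-10) = 18*(-1/21) + 18*(-1/10) = -6/7 - 9/5 = -93/35 ≈ -2.6571)
(S + 1/(23 + 13))*B(3, 5) = (-93/35 + 1/(23 + 13))*18 = (-93/35 + 1/36)*18 = -3313/1260*18 = -3313/70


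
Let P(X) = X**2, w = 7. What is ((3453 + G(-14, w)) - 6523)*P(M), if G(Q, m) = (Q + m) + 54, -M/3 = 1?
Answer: -27207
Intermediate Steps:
M = -3 (M = -3*1 = -3)
G(Q, m) = 54 + Q + m
((3453 + G(-14, w)) - 6523)*P(M) = ((3453 + (54 - 14 + 7)) - 6523)*(-3)**2 = ((3453 + 47) - 6523)*9 = (3500 - 6523)*9 = -3023*9 = -27207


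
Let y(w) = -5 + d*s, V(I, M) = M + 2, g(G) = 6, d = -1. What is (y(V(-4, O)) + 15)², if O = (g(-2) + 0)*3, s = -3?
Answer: 169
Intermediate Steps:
O = 18 (O = (6 + 0)*3 = 6*3 = 18)
V(I, M) = 2 + M
y(w) = -2 (y(w) = -5 - 1*(-3) = -5 + 3 = -2)
(y(V(-4, O)) + 15)² = (-2 + 15)² = 13² = 169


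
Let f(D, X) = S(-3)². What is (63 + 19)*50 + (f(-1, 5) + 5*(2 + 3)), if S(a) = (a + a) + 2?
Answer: 4141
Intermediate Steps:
S(a) = 2 + 2*a (S(a) = 2*a + 2 = 2 + 2*a)
f(D, X) = 16 (f(D, X) = (2 + 2*(-3))² = (2 - 6)² = (-4)² = 16)
(63 + 19)*50 + (f(-1, 5) + 5*(2 + 3)) = (63 + 19)*50 + (16 + 5*(2 + 3)) = 82*50 + (16 + 5*5) = 4100 + (16 + 25) = 4100 + 41 = 4141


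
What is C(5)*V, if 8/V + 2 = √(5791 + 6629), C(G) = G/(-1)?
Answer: -5/776 - 15*√345/776 ≈ -0.36548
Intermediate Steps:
C(G) = -G (C(G) = G*(-1) = -G)
V = 8/(-2 + 6*√345) (V = 8/(-2 + √(5791 + 6629)) = 8/(-2 + √12420) = 8/(-2 + 6*√345) ≈ 0.073096)
C(5)*V = (-1*5)*(1/776 + 3*√345/776) = -5*(1/776 + 3*√345/776) = -5/776 - 15*√345/776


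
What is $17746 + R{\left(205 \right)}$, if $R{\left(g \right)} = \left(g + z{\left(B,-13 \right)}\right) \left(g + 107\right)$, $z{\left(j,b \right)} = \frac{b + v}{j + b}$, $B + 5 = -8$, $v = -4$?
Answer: $81910$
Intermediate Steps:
$B = -13$ ($B = -5 - 8 = -13$)
$z{\left(j,b \right)} = \frac{-4 + b}{b + j}$ ($z{\left(j,b \right)} = \frac{b - 4}{j + b} = \frac{-4 + b}{b + j}$)
$R{\left(g \right)} = \left(107 + g\right) \left(\frac{17}{26} + g\right)$ ($R{\left(g \right)} = \left(g + \frac{-4 - 13}{-13 - 13}\right) \left(g + 107\right) = \left(g + \frac{1}{-26} \left(-17\right)\right) \left(107 + g\right) = \left(g - - \frac{17}{26}\right) \left(107 + g\right) = \left(g + \frac{17}{26}\right) \left(107 + g\right) = \left(\frac{17}{26} + g\right) \left(107 + g\right) = \left(107 + g\right) \left(\frac{17}{26} + g\right)$)
$17746 + R{\left(205 \right)} = 17746 + \left(\frac{1819}{26} + 205^{2} + \frac{2799}{26} \cdot 205\right) = 17746 + \left(\frac{1819}{26} + 42025 + \frac{573795}{26}\right) = 17746 + 64164 = 81910$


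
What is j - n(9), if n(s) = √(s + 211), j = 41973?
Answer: 41973 - 2*√55 ≈ 41958.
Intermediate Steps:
n(s) = √(211 + s)
j - n(9) = 41973 - √(211 + 9) = 41973 - √220 = 41973 - 2*√55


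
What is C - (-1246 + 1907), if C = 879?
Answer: 218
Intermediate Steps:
C - (-1246 + 1907) = 879 - (-1246 + 1907) = 879 - 1*661 = 879 - 661 = 218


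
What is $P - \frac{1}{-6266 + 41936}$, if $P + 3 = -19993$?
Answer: $- \frac{713257321}{35670} \approx -19996.0$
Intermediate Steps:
$P = -19996$ ($P = -3 - 19993 = -19996$)
$P - \frac{1}{-6266 + 41936} = -19996 - \frac{1}{-6266 + 41936} = -19996 - \frac{1}{35670} = - \frac{713257321}{35670}$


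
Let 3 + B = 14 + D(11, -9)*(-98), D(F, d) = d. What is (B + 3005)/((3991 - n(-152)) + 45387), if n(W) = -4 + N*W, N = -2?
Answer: 1949/24539 ≈ 0.079425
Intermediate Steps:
n(W) = -4 - 2*W
B = 893 (B = -3 + (14 - 9*(-98)) = -3 + (14 + 882) = -3 + 896 = 893)
(B + 3005)/((3991 - n(-152)) + 45387) = (893 + 3005)/((3991 - (-4 - 2*(-152))) + 45387) = 3898/((3991 - (-4 + 304)) + 45387) = 3898/((3991 - 1*300) + 45387) = 3898/((3991 - 300) + 45387) = 3898/(3691 + 45387) = 3898/49078 = 3898*(1/49078) = 1949/24539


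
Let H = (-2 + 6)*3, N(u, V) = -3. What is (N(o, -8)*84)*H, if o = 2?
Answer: -3024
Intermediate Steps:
H = 12 (H = 4*3 = 12)
(N(o, -8)*84)*H = -3*84*12 = -252*12 = -3024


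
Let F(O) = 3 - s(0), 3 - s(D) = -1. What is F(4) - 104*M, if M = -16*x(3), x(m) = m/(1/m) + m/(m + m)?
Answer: 15807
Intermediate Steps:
s(D) = 4 (s(D) = 3 - 1*(-1) = 3 + 1 = 4)
F(O) = -1 (F(O) = 3 - 1*4 = 3 - 4 = -1)
x(m) = 1/2 + m**2 (x(m) = m*m + m/((2*m)) = m**2 + m*(1/(2*m)) = m**2 + 1/2 = 1/2 + m**2)
M = -152 (M = -16*(1/2 + 3**2) = -16*(1/2 + 9) = -16*19/2 = -152)
F(4) - 104*M = -1 - 104*(-152) = -1 + 15808 = 15807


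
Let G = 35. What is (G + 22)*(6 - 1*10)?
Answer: -228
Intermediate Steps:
(G + 22)*(6 - 1*10) = (35 + 22)*(6 - 1*10) = 57*(6 - 10) = 57*(-4) = -228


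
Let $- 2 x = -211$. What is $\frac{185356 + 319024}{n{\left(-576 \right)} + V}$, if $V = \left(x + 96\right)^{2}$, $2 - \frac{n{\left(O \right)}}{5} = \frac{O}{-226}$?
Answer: $\frac{227979760}{18350977} \approx 12.423$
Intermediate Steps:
$x = \frac{211}{2}$ ($x = \left(- \frac{1}{2}\right) \left(-211\right) = \frac{211}{2} \approx 105.5$)
$n{\left(O \right)} = 10 + \frac{5 O}{226}$ ($n{\left(O \right)} = 10 - 5 \frac{O}{-226} = 10 - 5 O \left(- \frac{1}{226}\right) = 10 - 5 \left(- \frac{O}{226}\right) = 10 + \frac{5 O}{226}$)
$V = \frac{162409}{4}$ ($V = \left(\frac{211}{2} + 96\right)^{2} = \left(\frac{403}{2}\right)^{2} = \frac{162409}{4} \approx 40602.0$)
$\frac{185356 + 319024}{n{\left(-576 \right)} + V} = \frac{185356 + 319024}{\left(10 + \frac{5}{226} \left(-576\right)\right) + \frac{162409}{4}} = \frac{504380}{\left(10 - \frac{1440}{113}\right) + \frac{162409}{4}} = \frac{504380}{- \frac{310}{113} + \frac{162409}{4}} = \frac{504380}{\frac{18350977}{452}} = 504380 \cdot \frac{452}{18350977} = \frac{227979760}{18350977}$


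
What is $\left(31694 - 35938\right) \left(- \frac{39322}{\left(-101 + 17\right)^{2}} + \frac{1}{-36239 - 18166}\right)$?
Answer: $\frac{126101056357}{5331690} \approx 23651.0$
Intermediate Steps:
$\left(31694 - 35938\right) \left(- \frac{39322}{\left(-101 + 17\right)^{2}} + \frac{1}{-36239 - 18166}\right) = - 4244 \left(- \frac{39322}{\left(-84\right)^{2}} + \frac{1}{-54405}\right) = - 4244 \left(- \frac{39322}{7056} - \frac{1}{54405}\right) = - 4244 \left(\left(-39322\right) \frac{1}{7056} - \frac{1}{54405}\right) = - 4244 \left(- \frac{19661}{3528} - \frac{1}{54405}\right) = \left(-4244\right) \left(- \frac{118851137}{21326760}\right) = \frac{126101056357}{5331690}$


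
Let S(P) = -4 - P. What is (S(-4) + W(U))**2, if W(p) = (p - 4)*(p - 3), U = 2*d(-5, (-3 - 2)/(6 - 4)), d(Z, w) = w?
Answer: 5184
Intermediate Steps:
U = -5 (U = 2*((-3 - 2)/(6 - 4)) = 2*(-5/2) = -5)
W(p) = (-4 + p)*(-3 + p)
(S(-4) + W(U))**2 = ((-4 - 1*(-4)) + (12 + (-5)**2 - 7*(-5)))**2 = ((-4 + 4) + (12 + 25 + 35))**2 = (0 + 72)**2 = 72**2 = 5184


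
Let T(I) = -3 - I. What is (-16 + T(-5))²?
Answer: 196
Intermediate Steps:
(-16 + T(-5))² = (-16 + (-3 - 1*(-5)))² = (-16 + (-3 + 5))² = (-16 + 2)² = (-14)² = 196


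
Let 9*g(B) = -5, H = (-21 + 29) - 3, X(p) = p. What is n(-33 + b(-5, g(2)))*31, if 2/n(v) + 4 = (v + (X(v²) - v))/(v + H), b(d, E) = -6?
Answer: -2108/1657 ≈ -1.2722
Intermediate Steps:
H = 5 (H = 8 - 3 = 5)
g(B) = -5/9 (g(B) = (⅑)*(-5) = -5/9)
n(v) = 2/(-4 + v²/(5 + v)) (n(v) = 2/(-4 + (v + (v² - v))/(v + 5)) = 2/(-4 + v²/(5 + v)))
n(-33 + b(-5, g(2)))*31 = (2*(5 + (-33 - 6))/(-20 + (-33 - 6)² - 4*(-33 - 6)))*31 = (2*(5 - 39)/(-20 + (-39)² - 4*(-39)))*31 = (2*(-34)/(-20 + 1521 + 156))*31 = (2*(-34)/1657)*31 = (2*(1/1657)*(-34))*31 = -68/1657*31 = -2108/1657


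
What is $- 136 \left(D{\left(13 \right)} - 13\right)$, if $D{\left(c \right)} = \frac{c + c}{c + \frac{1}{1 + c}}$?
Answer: $\frac{274040}{183} \approx 1497.5$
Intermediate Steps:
$D{\left(c \right)} = \frac{2 c}{c + \frac{1}{1 + c}}$
$- 136 \left(D{\left(13 \right)} - 13\right) = - 136 \left(2 \cdot 13 \frac{1}{1 + 13 + 13^{2}} \left(1 + 13\right) - 13\right) = - 136 \left(2 \cdot 13 \frac{1}{1 + 13 + 169} \cdot 14 - 13\right) = - 136 \left(2 \cdot 13 \cdot \frac{1}{183} \cdot 14 - 13\right) = - 136 \left(\frac{364}{183} - 13\right) = \left(-136\right) \left(- \frac{2015}{183}\right) = \frac{274040}{183}$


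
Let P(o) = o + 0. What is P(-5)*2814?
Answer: -14070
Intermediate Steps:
P(o) = o
P(-5)*2814 = -5*2814 = -14070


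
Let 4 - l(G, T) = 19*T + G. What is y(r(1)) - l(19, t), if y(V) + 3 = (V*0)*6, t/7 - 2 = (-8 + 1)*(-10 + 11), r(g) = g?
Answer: -653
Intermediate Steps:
t = -35 (t = 14 + 7*((-8 + 1)*(-10 + 11)) = 14 + 7*(-7*1) = 14 + 7*(-7) = 14 - 49 = -35)
y(V) = -3 (y(V) = -3 + (V*0)*6 = -3 + 0*6 = -3 + 0 = -3)
l(G, T) = 4 - G - 19*T (l(G, T) = 4 - (19*T + G) = 4 - (G + 19*T) = 4 + (-G - 19*T) = 4 - G - 19*T)
y(r(1)) - l(19, t) = -3 - (4 - 1*19 - 19*(-35)) = -3 - (4 - 19 + 665) = -3 - 1*650 = -3 - 650 = -653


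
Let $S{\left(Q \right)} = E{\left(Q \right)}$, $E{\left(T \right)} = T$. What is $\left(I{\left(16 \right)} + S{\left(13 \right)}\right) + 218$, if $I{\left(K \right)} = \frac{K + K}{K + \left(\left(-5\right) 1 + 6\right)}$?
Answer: $\frac{3959}{17} \approx 232.88$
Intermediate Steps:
$S{\left(Q \right)} = Q$
$I{\left(K \right)} = \frac{2 K}{1 + K}$ ($I{\left(K \right)} = \frac{2 K}{K + \left(-5 + 6\right)} = \frac{2 K}{K + 1} = \frac{2 K}{1 + K}$)
$\left(I{\left(16 \right)} + S{\left(13 \right)}\right) + 218 = \left(2 \cdot 16 \frac{1}{1 + 16} + 13\right) + 218 = \left(2 \cdot 16 \cdot \frac{1}{17} + 13\right) + 218 = \left(\frac{32}{17} + 13\right) + 218 = \frac{253}{17} + 218 = \frac{3959}{17}$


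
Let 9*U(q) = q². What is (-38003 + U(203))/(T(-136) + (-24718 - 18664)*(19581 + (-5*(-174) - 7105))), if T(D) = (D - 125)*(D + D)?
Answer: 21487/372153330 ≈ 5.7737e-5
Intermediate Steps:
U(q) = q²/9
T(D) = 2*D*(-125 + D) (T(D) = (-125 + D)*(2*D) = 2*D*(-125 + D))
(-38003 + U(203))/(T(-136) + (-24718 - 18664)*(19581 + (-5*(-174) - 7105))) = (-38003 + (⅑)*203²)/(2*(-136)*(-125 - 136) + (-24718 - 18664)*(19581 + (-5*(-174) - 7105))) = (-38003 + (⅑)*41209)/(2*(-136)*(-261) - 43382*(19581 + (870 - 7105))) = (-38003 + 41209/9)/(70992 - 43382*(19581 - 6235)) = -300818/(9*(70992 - 43382*13346)) = -300818/(9*(70992 - 578976172)) = -300818/9/(-578905180) = -300818/9*(-1/578905180) = 21487/372153330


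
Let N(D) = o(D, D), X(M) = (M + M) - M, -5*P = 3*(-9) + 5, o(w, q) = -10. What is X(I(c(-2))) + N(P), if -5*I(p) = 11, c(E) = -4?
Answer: -61/5 ≈ -12.200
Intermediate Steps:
I(p) = -11/5 (I(p) = -⅕*11 = -11/5)
P = 22/5 (P = -(3*(-9) + 5)/5 = -(-27 + 5)/5 = -⅕*(-22) = 22/5 ≈ 4.4000)
X(M) = M (X(M) = 2*M - M = M)
N(D) = -10
X(I(c(-2))) + N(P) = -11/5 - 10 = -61/5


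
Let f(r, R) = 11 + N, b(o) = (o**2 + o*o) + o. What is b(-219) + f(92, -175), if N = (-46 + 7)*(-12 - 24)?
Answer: 97118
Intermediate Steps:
b(o) = o + 2*o**2 (b(o) = (o**2 + o**2) + o = 2*o**2 + o = o + 2*o**2)
N = 1404 (N = -39*(-36) = 1404)
f(r, R) = 1415 (f(r, R) = 11 + 1404 = 1415)
b(-219) + f(92, -175) = -219*(1 + 2*(-219)) + 1415 = -219*(1 - 438) + 1415 = -219*(-437) + 1415 = 95703 + 1415 = 97118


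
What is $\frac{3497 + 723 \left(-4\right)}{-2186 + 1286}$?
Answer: $- \frac{121}{180} \approx -0.67222$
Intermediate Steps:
$\frac{3497 + 723 \left(-4\right)}{-2186 + 1286} = \frac{3497 - 2892}{-900} = 605 \left(- \frac{1}{900}\right) = - \frac{121}{180}$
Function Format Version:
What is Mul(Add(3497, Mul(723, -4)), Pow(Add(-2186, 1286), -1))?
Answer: Rational(-121, 180) ≈ -0.67222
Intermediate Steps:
Mul(Add(3497, Mul(723, -4)), Pow(Add(-2186, 1286), -1)) = Mul(Add(3497, -2892), Pow(-900, -1)) = Mul(605, Rational(-1, 900)) = Rational(-121, 180)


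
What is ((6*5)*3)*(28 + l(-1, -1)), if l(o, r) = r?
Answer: 2430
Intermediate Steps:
((6*5)*3)*(28 + l(-1, -1)) = ((6*5)*3)*(28 - 1) = (30*3)*27 = 90*27 = 2430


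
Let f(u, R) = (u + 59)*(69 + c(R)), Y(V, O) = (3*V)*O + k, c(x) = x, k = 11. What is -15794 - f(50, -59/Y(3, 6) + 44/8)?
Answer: -3096023/130 ≈ -23816.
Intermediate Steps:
Y(V, O) = 11 + 3*O*V (Y(V, O) = (3*V)*O + 11 = 3*O*V + 11 = 11 + 3*O*V)
f(u, R) = (59 + u)*(69 + R) (f(u, R) = (u + 59)*(69 + R) = (59 + u)*(69 + R))
-15794 - f(50, -59/Y(3, 6) + 44/8) = -15794 - (4071 + 59*(-59/(11 + 3*6*3) + 44/8) + 69*50 + (-59/(11 + 3*6*3) + 44/8)*50) = -15794 - (4071 + 59*(-59/(11 + 54) + 44*(1/8)) + 3450 + (-59/(11 + 54) + 44*(1/8))*50) = -15794 - (4071 + 59*(-59/65 + 11/2) + 3450 + (-59/65 + 11/2)*50) = -15794 - (4071 + 59*(597/130) + 3450 + (597/130)*50) = -15794 - (4071 + 35223/130 + 3450 + 2985/13) = -15794 - 1*1042803/130 = -15794 - 1042803/130 = -3096023/130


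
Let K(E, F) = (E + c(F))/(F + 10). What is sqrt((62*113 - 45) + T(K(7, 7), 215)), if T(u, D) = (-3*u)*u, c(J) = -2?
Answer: sqrt(2011654)/17 ≈ 83.431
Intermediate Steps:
K(E, F) = (-2 + E)/(10 + F) (K(E, F) = (E - 2)/(F + 10) = (-2 + E)/(10 + F))
T(u, D) = -3*u**2
sqrt((62*113 - 45) + T(K(7, 7), 215)) = sqrt((62*113 - 45) - 3*(-2 + 7)**2/(10 + 7)**2) = sqrt((7006 - 45) - 3*(5/17)**2) = sqrt(6961 - 3*((1/17)*5)**2) = sqrt(6961 - 3*(5/17)**2) = sqrt(6961 - 3*25/289) = sqrt(6961 - 75/289) = sqrt(2011654/289) = sqrt(2011654)/17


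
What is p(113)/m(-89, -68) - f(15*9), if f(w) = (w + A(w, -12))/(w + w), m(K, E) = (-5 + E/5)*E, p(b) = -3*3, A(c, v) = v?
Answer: -43889/94860 ≈ -0.46267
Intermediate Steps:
p(b) = -9
m(K, E) = E*(-5 + E/5) (m(K, E) = (-5 + E*(⅕))*E = (-5 + E/5)*E = E*(-5 + E/5))
f(w) = (-12 + w)/(2*w) (f(w) = (w - 12)/(w + w) = (-12 + w)/((2*w)) = (-12 + w)*(1/(2*w)) = (-12 + w)/(2*w))
p(113)/m(-89, -68) - f(15*9) = -9*(-5/(68*(-25 - 68))) - (-12 + 15*9)/(2*(15*9)) = -9/((⅕)*(-68)*(-93)) - (-12 + 135)/(2*135) = -9/6324/5 - 123/(2*135) = -9*5/6324 - 1*41/90 = -15/2108 - 41/90 = -43889/94860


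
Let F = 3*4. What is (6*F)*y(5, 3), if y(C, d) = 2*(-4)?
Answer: -576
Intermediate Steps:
y(C, d) = -8
F = 12
(6*F)*y(5, 3) = (6*12)*(-8) = 72*(-8) = -576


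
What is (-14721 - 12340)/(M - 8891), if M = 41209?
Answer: -27061/32318 ≈ -0.83734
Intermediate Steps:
(-14721 - 12340)/(M - 8891) = (-14721 - 12340)/(41209 - 8891) = -27061/32318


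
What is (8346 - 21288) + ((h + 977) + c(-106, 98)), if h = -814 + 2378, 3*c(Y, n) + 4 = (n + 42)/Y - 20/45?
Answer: -14886581/1431 ≈ -10403.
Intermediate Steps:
c(Y, n) = -40/27 + (42 + n)/(3*Y) (c(Y, n) = -4/3 + ((n + 42)/Y - 20/45)/3 = -4/3 + ((42 + n)/Y - 20*1/45)/3 = -4/3 + ((42 + n)/Y - 4/9)/3 = -4/3 + (-4/9 + (42 + n)/Y)/3 = -4/3 + (-4/27 + (42 + n)/(3*Y)) = -40/27 + (42 + n)/(3*Y))
h = 1564
(8346 - 21288) + ((h + 977) + c(-106, 98)) = (8346 - 21288) + ((1564 + 977) + (1/27)*(378 - 40*(-106) + 9*98)/(-106)) = -12942 + (2541 + (1/27)*(-1/106)*(378 + 4240 + 882)) = -12942 + (2541 + (1/27)*(-1/106)*5500) = -12942 + (2541 - 2750/1431) = -12942 + 3633421/1431 = -14886581/1431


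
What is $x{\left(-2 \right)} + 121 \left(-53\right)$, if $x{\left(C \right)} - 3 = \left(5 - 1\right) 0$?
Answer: $-6410$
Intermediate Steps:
$x{\left(C \right)} = 3$ ($x{\left(C \right)} = 3 + \left(5 - 1\right) 0 = 3 + 4 \cdot 0 = 3 + 0 = 3$)
$x{\left(-2 \right)} + 121 \left(-53\right) = 3 + 121 \left(-53\right) = 3 - 6413 = -6410$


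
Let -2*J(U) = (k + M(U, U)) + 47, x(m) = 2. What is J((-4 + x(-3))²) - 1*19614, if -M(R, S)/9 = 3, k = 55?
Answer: -39303/2 ≈ -19652.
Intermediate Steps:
M(R, S) = -27 (M(R, S) = -9*3 = -27)
J(U) = -75/2 (J(U) = -((55 - 27) + 47)/2 = -(28 + 47)/2 = -½*75 = -75/2)
J((-4 + x(-3))²) - 1*19614 = -75/2 - 1*19614 = -75/2 - 19614 = -39303/2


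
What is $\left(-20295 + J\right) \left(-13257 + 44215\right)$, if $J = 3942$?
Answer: $-506256174$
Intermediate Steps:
$\left(-20295 + J\right) \left(-13257 + 44215\right) = \left(-20295 + 3942\right) \left(-13257 + 44215\right) = \left(-16353\right) 30958 = -506256174$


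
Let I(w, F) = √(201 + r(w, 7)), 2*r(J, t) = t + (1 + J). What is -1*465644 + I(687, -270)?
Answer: -465644 + √2194/2 ≈ -4.6562e+5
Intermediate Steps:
r(J, t) = ½ + J/2 + t/2 (r(J, t) = (t + (1 + J))/2 = (1 + J + t)/2 = ½ + J/2 + t/2)
I(w, F) = √(205 + w/2) (I(w, F) = √(201 + (½ + w/2 + (½)*7)) = √(201 + (½ + w/2 + 7/2)) = √(201 + (4 + w/2)) = √(205 + w/2))
-1*465644 + I(687, -270) = -1*465644 + √(820 + 2*687)/2 = -465644 + √(820 + 1374)/2 = -465644 + √2194/2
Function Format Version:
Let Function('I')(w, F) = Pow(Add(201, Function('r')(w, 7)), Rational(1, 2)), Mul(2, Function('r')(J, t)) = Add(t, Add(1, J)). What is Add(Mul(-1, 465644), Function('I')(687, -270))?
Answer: Add(-465644, Mul(Rational(1, 2), Pow(2194, Rational(1, 2)))) ≈ -4.6562e+5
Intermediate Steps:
Function('r')(J, t) = Add(Rational(1, 2), Mul(Rational(1, 2), J), Mul(Rational(1, 2), t)) (Function('r')(J, t) = Mul(Rational(1, 2), Add(t, Add(1, J))) = Mul(Rational(1, 2), Add(1, J, t)) = Add(Rational(1, 2), Mul(Rational(1, 2), J), Mul(Rational(1, 2), t)))
Function('I')(w, F) = Pow(Add(205, Mul(Rational(1, 2), w)), Rational(1, 2)) (Function('I')(w, F) = Pow(Add(201, Add(Rational(1, 2), Mul(Rational(1, 2), w), Mul(Rational(1, 2), 7))), Rational(1, 2)) = Pow(Add(201, Add(Rational(1, 2), Mul(Rational(1, 2), w), Rational(7, 2))), Rational(1, 2)) = Pow(Add(201, Add(4, Mul(Rational(1, 2), w))), Rational(1, 2)) = Pow(Add(205, Mul(Rational(1, 2), w)), Rational(1, 2)))
Add(Mul(-1, 465644), Function('I')(687, -270)) = Add(Mul(-1, 465644), Mul(Rational(1, 2), Pow(Add(820, Mul(2, 687)), Rational(1, 2)))) = Add(-465644, Mul(Rational(1, 2), Pow(Add(820, 1374), Rational(1, 2)))) = Add(-465644, Mul(Rational(1, 2), Pow(2194, Rational(1, 2))))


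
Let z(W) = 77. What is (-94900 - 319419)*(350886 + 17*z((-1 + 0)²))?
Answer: -145921080205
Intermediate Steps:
(-94900 - 319419)*(350886 + 17*z((-1 + 0)²)) = (-94900 - 319419)*(350886 + 17*77) = -414319*(350886 + 1309) = -414319*352195 = -145921080205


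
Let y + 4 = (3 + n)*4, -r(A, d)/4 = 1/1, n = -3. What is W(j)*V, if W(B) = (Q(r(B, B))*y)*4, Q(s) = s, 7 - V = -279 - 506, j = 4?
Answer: 50688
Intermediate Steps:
V = 792 (V = 7 - (-279 - 506) = 7 - 1*(-785) = 7 + 785 = 792)
r(A, d) = -4 (r(A, d) = -4/1 = -4*1 = -4)
y = -4 (y = -4 + (3 - 3)*4 = -4 + 0*4 = -4 + 0 = -4)
W(B) = 64 (W(B) = -4*(-4)*4 = 16*4 = 64)
W(j)*V = 64*792 = 50688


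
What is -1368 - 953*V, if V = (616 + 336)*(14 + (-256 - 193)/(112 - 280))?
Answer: -45383105/3 ≈ -1.5128e+7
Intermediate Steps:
V = 47617/3 (V = 952*(14 - 449/(-168)) = 952*(14 - 449*(-1/168)) = 952*(14 + 449/168) = 952*(2801/168) = 47617/3 ≈ 15872.)
-1368 - 953*V = -1368 - 953*47617/3 = -1368 - 45379001/3 = -45383105/3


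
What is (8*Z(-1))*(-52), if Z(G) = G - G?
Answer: 0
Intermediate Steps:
Z(G) = 0
(8*Z(-1))*(-52) = (8*0)*(-52) = 0*(-52) = 0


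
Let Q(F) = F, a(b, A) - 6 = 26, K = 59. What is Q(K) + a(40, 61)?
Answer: 91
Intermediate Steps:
a(b, A) = 32 (a(b, A) = 6 + 26 = 32)
Q(K) + a(40, 61) = 59 + 32 = 91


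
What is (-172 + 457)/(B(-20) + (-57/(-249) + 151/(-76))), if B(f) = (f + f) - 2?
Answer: -359556/55205 ≈ -6.5131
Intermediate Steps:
B(f) = -2 + 2*f (B(f) = 2*f - 2 = -2 + 2*f)
(-172 + 457)/(B(-20) + (-57/(-249) + 151/(-76))) = (-172 + 457)/((-2 + 2*(-20)) + (-57/(-249) + 151/(-76))) = 285/((-2 - 40) + (-57*(-1/249) + 151*(-1/76))) = 285/(-42 + (19/83 - 151/76)) = 285/(-42 - 11089/6308) = 285/(-276025/6308) = 285*(-6308/276025) = -359556/55205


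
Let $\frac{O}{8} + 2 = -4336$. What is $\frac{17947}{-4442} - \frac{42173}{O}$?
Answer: $- \frac{217750111}{77077584} \approx -2.8251$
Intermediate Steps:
$O = -34704$ ($O = -16 + 8 \left(-4336\right) = -16 - 34688 = -34704$)
$\frac{17947}{-4442} - \frac{42173}{O} = \frac{17947}{-4442} - \frac{42173}{-34704} = 17947 \left(- \frac{1}{4442}\right) - - \frac{42173}{34704} = - \frac{17947}{4442} + \frac{42173}{34704} = - \frac{217750111}{77077584}$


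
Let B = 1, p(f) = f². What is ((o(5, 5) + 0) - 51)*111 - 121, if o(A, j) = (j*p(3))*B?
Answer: -787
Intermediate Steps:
o(A, j) = 9*j (o(A, j) = (j*3²)*1 = (j*9)*1 = (9*j)*1 = 9*j)
((o(5, 5) + 0) - 51)*111 - 121 = ((9*5 + 0) - 51)*111 - 121 = ((45 + 0) - 51)*111 - 121 = (45 - 51)*111 - 121 = -6*111 - 121 = -666 - 121 = -787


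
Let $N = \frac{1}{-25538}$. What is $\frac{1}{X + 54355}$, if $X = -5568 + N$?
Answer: $\frac{25538}{1245922405} \approx 2.0497 \cdot 10^{-5}$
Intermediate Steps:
$N = - \frac{1}{25538} \approx -3.9157 \cdot 10^{-5}$
$X = - \frac{142195585}{25538}$ ($X = -5568 - \frac{1}{25538} = - \frac{142195585}{25538} \approx -5568.0$)
$\frac{1}{X + 54355} = \frac{1}{- \frac{142195585}{25538} + 54355} = \frac{1}{\frac{1245922405}{25538}} = \frac{25538}{1245922405}$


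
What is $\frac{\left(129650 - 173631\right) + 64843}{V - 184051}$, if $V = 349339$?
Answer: $\frac{3477}{27548} \approx 0.12622$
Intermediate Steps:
$\frac{\left(129650 - 173631\right) + 64843}{V - 184051} = \frac{\left(129650 - 173631\right) + 64843}{349339 - 184051} = \frac{\left(129650 - 173631\right) + 64843}{349339 + \left(-198374 + 14323\right)} = \frac{-43981 + 64843}{349339 - 184051} = \frac{20862}{165288} = 20862 \cdot \frac{1}{165288} = \frac{3477}{27548}$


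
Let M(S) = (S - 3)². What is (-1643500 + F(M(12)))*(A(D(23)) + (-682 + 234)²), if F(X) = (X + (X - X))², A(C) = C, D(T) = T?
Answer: -328577854653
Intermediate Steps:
M(S) = (-3 + S)²
F(X) = X² (F(X) = (X + 0)² = X²)
(-1643500 + F(M(12)))*(A(D(23)) + (-682 + 234)²) = (-1643500 + ((-3 + 12)²)²)*(23 + (-682 + 234)²) = (-1643500 + (9²)²)*(23 + (-448)²) = (-1643500 + 81²)*(23 + 200704) = (-1643500 + 6561)*200727 = -1636939*200727 = -328577854653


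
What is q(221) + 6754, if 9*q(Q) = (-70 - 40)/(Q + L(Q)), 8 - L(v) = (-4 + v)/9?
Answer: 6227133/922 ≈ 6753.9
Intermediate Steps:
L(v) = 76/9 - v/9 (L(v) = 8 - (-4 + v)/9 = 8 - (-4/9 + v/9) = 8 + (4/9 - v/9) = 76/9 - v/9)
q(Q) = -110/(9*(76/9 + 8*Q/9)) (q(Q) = ((-70 - 40)/(Q + (76/9 - Q/9)))/9 = (-110/(76/9 + 8*Q/9))/9 = -110/(9*(76/9 + 8*Q/9)))
q(221) + 6754 = -55/(38 + 4*221) + 6754 = -55/(38 + 884) + 6754 = -55/922 + 6754 = 6227133/922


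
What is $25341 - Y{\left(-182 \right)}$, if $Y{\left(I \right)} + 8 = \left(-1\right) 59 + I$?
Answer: $25590$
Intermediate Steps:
$Y{\left(I \right)} = -67 + I$ ($Y{\left(I \right)} = -8 + \left(\left(-1\right) 59 + I\right) = -8 + \left(-59 + I\right) = -67 + I$)
$25341 - Y{\left(-182 \right)} = 25341 - \left(-67 - 182\right) = 25341 - -249 = 25341 + 249 = 25590$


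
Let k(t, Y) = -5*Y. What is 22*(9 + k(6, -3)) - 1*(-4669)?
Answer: 5197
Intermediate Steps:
22*(9 + k(6, -3)) - 1*(-4669) = 22*(9 - 5*(-3)) - 1*(-4669) = 22*(9 + 15) + 4669 = 22*24 + 4669 = 528 + 4669 = 5197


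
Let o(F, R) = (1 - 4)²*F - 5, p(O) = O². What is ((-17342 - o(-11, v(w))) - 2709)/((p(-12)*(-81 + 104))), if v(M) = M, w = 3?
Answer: -6649/1104 ≈ -6.0226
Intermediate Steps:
o(F, R) = -5 + 9*F (o(F, R) = (-3)²*F - 5 = 9*F - 5 = -5 + 9*F)
((-17342 - o(-11, v(w))) - 2709)/((p(-12)*(-81 + 104))) = ((-17342 - (-5 + 9*(-11))) - 2709)/(((-12)²*(-81 + 104))) = ((-17342 - (-5 - 99)) - 2709)/((144*23)) = ((-17342 - 1*(-104)) - 2709)/3312 = ((-17342 + 104) - 2709)*(1/3312) = (-17238 - 2709)*(1/3312) = -19947*1/3312 = -6649/1104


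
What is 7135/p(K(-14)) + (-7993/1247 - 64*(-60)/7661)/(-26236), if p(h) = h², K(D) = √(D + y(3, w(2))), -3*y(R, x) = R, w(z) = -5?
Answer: -51094630818635/107416934148 ≈ -475.67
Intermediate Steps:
y(R, x) = -R/3
K(D) = √(-1 + D) (K(D) = √(D - ⅓*3) = √(D - 1) = √(-1 + D))
7135/p(K(-14)) + (-7993/1247 - 64*(-60)/7661)/(-26236) = 7135/((√(-1 - 14))²) + (-7993/1247 - 64*(-60)/7661)/(-26236) = 7135/((√(-15))²) + (-7993*1/1247 + 3840*(1/7661))*(-1/26236) = 7135/((I*√15)²) + (-7993/1247 + 3840/7661)*(-1/26236) = 7135/(-15) - 56445893/9553267*(-1/26236) = 7135*(-1/15) + 8063699/35805644716 = -1427/3 + 8063699/35805644716 = -51094630818635/107416934148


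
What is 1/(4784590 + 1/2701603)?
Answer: 2701603/12926062697771 ≈ 2.0900e-7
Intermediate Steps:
1/(4784590 + 1/2701603) = 1/(12926062697771/2701603) = 2701603/12926062697771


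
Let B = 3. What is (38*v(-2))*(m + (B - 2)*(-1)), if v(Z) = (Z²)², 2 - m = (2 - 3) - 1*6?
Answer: 4864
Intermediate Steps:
m = 9 (m = 2 - ((2 - 3) - 1*6) = 2 - (-1 - 6) = 2 - 1*(-7) = 2 + 7 = 9)
v(Z) = Z⁴
(38*v(-2))*(m + (B - 2)*(-1)) = (38*(-2)⁴)*(9 + (3 - 2)*(-1)) = (38*16)*(9 + 1*(-1)) = 608*(9 - 1) = 608*8 = 4864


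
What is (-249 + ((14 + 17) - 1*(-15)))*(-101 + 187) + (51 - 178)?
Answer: -17585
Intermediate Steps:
(-249 + ((14 + 17) - 1*(-15)))*(-101 + 187) + (51 - 178) = (-249 + (31 + 15))*86 - 127 = (-249 + 46)*86 - 127 = -203*86 - 127 = -17458 - 127 = -17585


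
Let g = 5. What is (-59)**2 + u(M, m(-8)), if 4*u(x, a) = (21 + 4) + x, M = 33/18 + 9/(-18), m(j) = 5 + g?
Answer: 41851/12 ≈ 3487.6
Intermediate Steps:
m(j) = 10 (m(j) = 5 + 5 = 10)
M = 4/3 (M = 33*(1/18) + 9*(-1/18) = 11/6 - 1/2 = 4/3 ≈ 1.3333)
u(x, a) = 25/4 + x/4 (u(x, a) = ((21 + 4) + x)/4 = (25 + x)/4 = 25/4 + x/4)
(-59)**2 + u(M, m(-8)) = (-59)**2 + (25/4 + (1/4)*(4/3)) = 3481 + (25/4 + 1/3) = 3481 + 79/12 = 41851/12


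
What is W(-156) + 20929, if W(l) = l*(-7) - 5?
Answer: 22016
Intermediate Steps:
W(l) = -5 - 7*l (W(l) = -7*l - 5 = -5 - 7*l)
W(-156) + 20929 = (-5 - 7*(-156)) + 20929 = (-5 + 1092) + 20929 = 1087 + 20929 = 22016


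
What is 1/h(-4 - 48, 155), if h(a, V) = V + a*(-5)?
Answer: 1/415 ≈ 0.0024096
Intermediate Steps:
h(a, V) = V - 5*a
1/h(-4 - 48, 155) = 1/(155 - 5*(-4 - 48)) = 1/(155 - 5*(-52)) = 1/(155 + 260) = 1/415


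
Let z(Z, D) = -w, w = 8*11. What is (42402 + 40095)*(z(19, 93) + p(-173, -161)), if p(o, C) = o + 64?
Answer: -16251909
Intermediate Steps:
w = 88
p(o, C) = 64 + o
z(Z, D) = -88 (z(Z, D) = -1*88 = -88)
(42402 + 40095)*(z(19, 93) + p(-173, -161)) = (42402 + 40095)*(-88 + (64 - 173)) = 82497*(-88 - 109) = 82497*(-197) = -16251909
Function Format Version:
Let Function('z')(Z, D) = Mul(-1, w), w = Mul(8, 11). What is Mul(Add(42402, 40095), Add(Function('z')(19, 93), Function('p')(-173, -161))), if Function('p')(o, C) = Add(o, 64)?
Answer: -16251909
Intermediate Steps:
w = 88
Function('p')(o, C) = Add(64, o)
Function('z')(Z, D) = -88 (Function('z')(Z, D) = Mul(-1, 88) = -88)
Mul(Add(42402, 40095), Add(Function('z')(19, 93), Function('p')(-173, -161))) = Mul(Add(42402, 40095), Add(-88, Add(64, -173))) = Mul(82497, Add(-88, -109)) = Mul(82497, -197) = -16251909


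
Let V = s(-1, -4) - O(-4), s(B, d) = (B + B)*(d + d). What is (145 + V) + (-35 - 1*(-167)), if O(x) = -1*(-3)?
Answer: 290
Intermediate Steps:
O(x) = 3
s(B, d) = 4*B*d (s(B, d) = (2*B)*(2*d) = 4*B*d)
V = 13 (V = 4*(-1)*(-4) - 1*3 = 16 - 3 = 13)
(145 + V) + (-35 - 1*(-167)) = (145 + 13) + (-35 - 1*(-167)) = 158 + (-35 + 167) = 158 + 132 = 290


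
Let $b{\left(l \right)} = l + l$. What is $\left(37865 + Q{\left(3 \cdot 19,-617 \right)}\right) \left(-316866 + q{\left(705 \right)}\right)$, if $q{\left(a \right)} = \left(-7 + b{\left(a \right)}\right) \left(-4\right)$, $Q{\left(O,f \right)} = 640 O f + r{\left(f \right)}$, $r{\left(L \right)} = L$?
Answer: $7246374759936$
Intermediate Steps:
$b{\left(l \right)} = 2 l$
$Q{\left(O,f \right)} = f + 640 O f$ ($Q{\left(O,f \right)} = 640 O f + f = f + 640 O f$)
$q{\left(a \right)} = 28 - 8 a$ ($q{\left(a \right)} = \left(-7 + 2 a\right) \left(-4\right) = 28 - 8 a$)
$\left(37865 + Q{\left(3 \cdot 19,-617 \right)}\right) \left(-316866 + q{\left(705 \right)}\right) = \left(37865 - 617 \left(1 + 640 \cdot 3 \cdot 19\right)\right) \left(-316866 + \left(28 - 5640\right)\right) = \left(37865 - 617 \left(1 + 640 \cdot 57\right)\right) \left(-316866 + \left(28 - 5640\right)\right) = \left(37865 - 617 \left(1 + 36480\right)\right) \left(-316866 - 5612\right) = \left(37865 - 22508777\right) \left(-322478\right) = \left(-22470912\right) \left(-322478\right) = 7246374759936$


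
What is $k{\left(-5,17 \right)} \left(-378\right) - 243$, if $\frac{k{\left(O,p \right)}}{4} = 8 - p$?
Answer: $13365$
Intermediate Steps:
$k{\left(O,p \right)} = 32 - 4 p$ ($k{\left(O,p \right)} = 4 \left(8 - p\right) = 32 - 4 p$)
$k{\left(-5,17 \right)} \left(-378\right) - 243 = \left(32 - 68\right) \left(-378\right) - 243 = \left(-36\right) \left(-378\right) - 243 = 13608 - 243 = 13365$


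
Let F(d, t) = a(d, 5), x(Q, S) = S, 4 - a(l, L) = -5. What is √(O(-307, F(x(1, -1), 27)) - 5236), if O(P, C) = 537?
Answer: I*√4699 ≈ 68.549*I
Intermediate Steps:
a(l, L) = 9 (a(l, L) = 4 - 1*(-5) = 4 + 5 = 9)
F(d, t) = 9
√(O(-307, F(x(1, -1), 27)) - 5236) = √(537 - 5236) = √(-4699) = I*√4699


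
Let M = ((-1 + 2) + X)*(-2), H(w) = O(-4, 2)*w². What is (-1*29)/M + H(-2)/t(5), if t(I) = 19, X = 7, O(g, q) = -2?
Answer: 423/304 ≈ 1.3914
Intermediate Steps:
H(w) = -2*w²
M = -16 (M = ((-1 + 2) + 7)*(-2) = (1 + 7)*(-2) = 8*(-2) = -16)
(-1*29)/M + H(-2)/t(5) = -1*29/(-16) - 2*(-2)²/19 = -29*(-1/16) - 2*4*(1/19) = 29/16 - 8*1/19 = 29/16 - 8/19 = 423/304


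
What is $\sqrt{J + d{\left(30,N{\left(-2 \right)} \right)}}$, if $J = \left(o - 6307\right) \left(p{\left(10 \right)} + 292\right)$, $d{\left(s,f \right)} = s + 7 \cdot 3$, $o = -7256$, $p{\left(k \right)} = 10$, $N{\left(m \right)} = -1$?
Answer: $5 i \sqrt{163839} \approx 2023.9 i$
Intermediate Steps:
$d{\left(s,f \right)} = 21 + s$ ($d{\left(s,f \right)} = s + 21 = 21 + s$)
$J = -4096026$ ($J = \left(-7256 - 6307\right) \left(10 + 292\right) = \left(-13563\right) 302 = -4096026$)
$\sqrt{J + d{\left(30,N{\left(-2 \right)} \right)}} = \sqrt{-4096026 + \left(21 + 30\right)} = \sqrt{-4096026 + 51} = \sqrt{-4095975} = 5 i \sqrt{163839}$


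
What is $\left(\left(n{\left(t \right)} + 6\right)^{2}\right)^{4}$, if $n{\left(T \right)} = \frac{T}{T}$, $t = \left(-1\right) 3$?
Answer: $5764801$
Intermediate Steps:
$t = -3$
$n{\left(T \right)} = 1$
$\left(\left(n{\left(t \right)} + 6\right)^{2}\right)^{4} = \left(\left(1 + 6\right)^{2}\right)^{4} = \left(7^{2}\right)^{4} = 49^{4} = 5764801$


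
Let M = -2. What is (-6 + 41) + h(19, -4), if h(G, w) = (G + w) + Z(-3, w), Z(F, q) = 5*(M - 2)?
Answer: 30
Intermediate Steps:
Z(F, q) = -20 (Z(F, q) = 5*(-2 - 2) = 5*(-4) = -20)
h(G, w) = -20 + G + w (h(G, w) = (G + w) - 20 = -20 + G + w)
(-6 + 41) + h(19, -4) = (-6 + 41) + (-20 + 19 - 4) = 35 - 5 = 30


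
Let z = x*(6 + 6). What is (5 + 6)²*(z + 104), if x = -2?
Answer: 9680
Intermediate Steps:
z = -24 (z = -2*(6 + 6) = -2*12 = -24)
(5 + 6)²*(z + 104) = (5 + 6)²*(-24 + 104) = 11²*80 = 121*80 = 9680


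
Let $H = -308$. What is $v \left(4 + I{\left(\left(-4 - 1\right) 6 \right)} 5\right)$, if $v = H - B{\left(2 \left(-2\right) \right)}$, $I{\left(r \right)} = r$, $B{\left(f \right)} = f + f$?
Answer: $43800$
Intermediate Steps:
$B{\left(f \right)} = 2 f$
$v = -300$ ($v = -308 - 2 \cdot 2 \left(-2\right) = -308 - 2 \left(-4\right) = -308 - -8 = -308 + 8 = -300$)
$v \left(4 + I{\left(\left(-4 - 1\right) 6 \right)} 5\right) = - 300 \left(4 + \left(-4 - 1\right) 6 \cdot 5\right) = - 300 \left(4 + \left(-5\right) 6 \cdot 5\right) = - 300 \left(4 - 150\right) = \left(-300\right) \left(-146\right) = 43800$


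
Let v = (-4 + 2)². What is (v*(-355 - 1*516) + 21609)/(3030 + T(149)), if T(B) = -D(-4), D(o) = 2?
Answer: 18125/3028 ≈ 5.9858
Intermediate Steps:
v = 4 (v = (-2)² = 4)
T(B) = -2 (T(B) = -1*2 = -2)
(v*(-355 - 1*516) + 21609)/(3030 + T(149)) = (4*(-355 - 1*516) + 21609)/(3030 - 2) = (4*(-355 - 516) + 21609)/3028 = (4*(-871) + 21609)*(1/3028) = (-3484 + 21609)*(1/3028) = 18125*(1/3028) = 18125/3028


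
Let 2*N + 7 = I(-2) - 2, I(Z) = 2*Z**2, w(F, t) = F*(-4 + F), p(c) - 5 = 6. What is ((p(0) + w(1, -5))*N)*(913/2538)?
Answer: -1826/1269 ≈ -1.4389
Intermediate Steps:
p(c) = 11 (p(c) = 5 + 6 = 11)
N = -1/2 (N = -7/2 + (2*(-2)**2 - 2)/2 = -7/2 + (2*4 - 2)/2 = -7/2 + (8 - 2)/2 = -7/2 + (1/2)*6 = -7/2 + 3 = -1/2 ≈ -0.50000)
((p(0) + w(1, -5))*N)*(913/2538) = ((11 + 1*(-4 + 1))*(-1/2))*(913/2538) = ((11 + 1*(-3))*(-1/2))*(913*(1/2538)) = ((11 - 3)*(-1/2))*(913/2538) = (8*(-1/2))*(913/2538) = -4*913/2538 = -1826/1269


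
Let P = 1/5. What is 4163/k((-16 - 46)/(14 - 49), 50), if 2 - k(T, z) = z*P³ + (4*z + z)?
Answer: -905/54 ≈ -16.759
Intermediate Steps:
P = ⅕ ≈ 0.20000
k(T, z) = 2 - 626*z/125 (k(T, z) = 2 - (z*(⅕)³ + (4*z + z)) = 2 - (z*(1/125) + 5*z) = 2 - (z/125 + 5*z) = 2 - 626*z/125)
4163/k((-16 - 46)/(14 - 49), 50) = 4163/(2 - 626/125*50) = 4163/(2 - 1252/5) = 4163/(-1242/5) = 4163*(-5/1242) = -905/54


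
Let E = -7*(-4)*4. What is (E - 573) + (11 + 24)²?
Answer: 764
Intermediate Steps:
E = 112 (E = 28*4 = 112)
(E - 573) + (11 + 24)² = (112 - 573) + (11 + 24)² = -461 + 35² = -461 + 1225 = 764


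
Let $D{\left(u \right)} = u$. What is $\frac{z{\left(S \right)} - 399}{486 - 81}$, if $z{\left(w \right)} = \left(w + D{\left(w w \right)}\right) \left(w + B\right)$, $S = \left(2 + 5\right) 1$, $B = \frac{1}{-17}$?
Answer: $- \frac{35}{1377} \approx -0.025418$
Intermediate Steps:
$B = - \frac{1}{17} \approx -0.058824$
$S = 7$ ($S = 7 \cdot 1 = 7$)
$z{\left(w \right)} = \left(- \frac{1}{17} + w\right) \left(w + w^{2}\right)$ ($z{\left(w \right)} = \left(w + w w\right) \left(w - \frac{1}{17}\right) = \left(w + w^{2}\right) \left(- \frac{1}{17} + w\right) = \left(- \frac{1}{17} + w\right) \left(w + w^{2}\right)$)
$\frac{z{\left(S \right)} - 399}{486 - 81} = \frac{\frac{1}{17} \cdot 7 \left(-1 + 16 \cdot 7 + 17 \cdot 7^{2}\right) - 399}{486 - 81} = \frac{\frac{1}{17} \cdot 7 \left(-1 + 112 + 17 \cdot 49\right) - 399}{405} = \left(\frac{1}{17} \cdot 7 \left(-1 + 112 + 833\right) - 399\right) \frac{1}{405} = \left(\frac{1}{17} \cdot 7 \cdot 944 - 399\right) \frac{1}{405} = \left(\frac{6608}{17} - 399\right) \frac{1}{405} = \left(- \frac{175}{17}\right) \frac{1}{405} = - \frac{35}{1377}$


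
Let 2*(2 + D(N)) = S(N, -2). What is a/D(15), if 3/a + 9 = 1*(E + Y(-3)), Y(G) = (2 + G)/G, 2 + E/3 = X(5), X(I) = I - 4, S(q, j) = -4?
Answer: 9/140 ≈ 0.064286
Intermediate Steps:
X(I) = -4 + I
E = -3 (E = -6 + 3*(-4 + 5) = -6 + 3*1 = -6 + 3 = -3)
D(N) = -4 (D(N) = -2 + (½)*(-4) = -2 - 2 = -4)
Y(G) = (2 + G)/G
a = -9/35 (a = 3/(-9 + 1*(-3 + (2 - 3)/(-3))) = 3/(-9 + 1*(-3 - ⅓*(-1))) = 3/(-9 + 1*(-3 + ⅓)) = 3/(-9 + 1*(-8/3)) = 3/(-9 - 8/3) = 3/(-35/3) = 3*(-3/35) = -9/35 ≈ -0.25714)
a/D(15) = -9/35/(-4) = -9/35*(-¼) = 9/140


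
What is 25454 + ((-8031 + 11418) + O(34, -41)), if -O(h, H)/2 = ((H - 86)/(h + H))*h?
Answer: 193251/7 ≈ 27607.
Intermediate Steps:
O(h, H) = -2*h*(-86 + H)/(H + h) (O(h, H) = -2*(H - 86)/(h + H)*h = -2*(-86 + H)/(H + h)*h = -2*h*(-86 + H)/(H + h))
25454 + ((-8031 + 11418) + O(34, -41)) = 25454 + ((-8031 + 11418) + 2*34*(86 - 1*(-41))/(-41 + 34)) = 25454 + (3387 + 2*34*(86 + 41)/(-7)) = 25454 + (3387 + 2*34*(-1/7)*127) = 25454 + (3387 - 8636/7) = 25454 + 15073/7 = 193251/7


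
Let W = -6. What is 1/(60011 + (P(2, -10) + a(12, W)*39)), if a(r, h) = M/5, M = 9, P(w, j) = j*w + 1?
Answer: 5/300311 ≈ 1.6649e-5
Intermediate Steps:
P(w, j) = 1 + j*w
a(r, h) = 9/5
1/(60011 + (P(2, -10) + a(12, W)*39)) = 1/(60011 + ((1 - 10*2) + (9/5)*39)) = 1/(60011 + ((1 - 20) + 351/5)) = 1/(60011 + (-19 + 351/5)) = 1/(60011 + 256/5) = 1/(300311/5) = 5/300311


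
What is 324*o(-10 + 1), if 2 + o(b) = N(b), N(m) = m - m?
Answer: -648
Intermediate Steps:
N(m) = 0
o(b) = -2 (o(b) = -2 + 0 = -2)
324*o(-10 + 1) = 324*(-2) = -648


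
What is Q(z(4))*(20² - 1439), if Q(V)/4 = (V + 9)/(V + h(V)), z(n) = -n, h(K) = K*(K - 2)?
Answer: -1039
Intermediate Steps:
h(K) = K*(-2 + K)
Q(V) = 4*(9 + V)/(V + V*(-2 + V)) (Q(V) = 4*((V + 9)/(V + V*(-2 + V))) = 4*((9 + V)/(V + V*(-2 + V))) = 4*(9 + V)/(V + V*(-2 + V)))
Q(z(4))*(20² - 1439) = (4*(9 - 1*4)/(((-1*4))*(-1 - 1*4)))*(20² - 1439) = (4*(9 - 4)/(-4*(-1 - 4)))*(400 - 1439) = (4*(-¼)*5/(-5))*(-1039) = (4*(-¼)*(-⅕)*5)*(-1039) = 1*(-1039) = -1039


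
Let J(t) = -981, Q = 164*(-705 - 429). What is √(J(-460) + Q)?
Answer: 3*I*√20773 ≈ 432.39*I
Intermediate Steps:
Q = -185976 (Q = 164*(-1134) = -185976)
√(J(-460) + Q) = √(-981 - 185976) = √(-186957) = 3*I*√20773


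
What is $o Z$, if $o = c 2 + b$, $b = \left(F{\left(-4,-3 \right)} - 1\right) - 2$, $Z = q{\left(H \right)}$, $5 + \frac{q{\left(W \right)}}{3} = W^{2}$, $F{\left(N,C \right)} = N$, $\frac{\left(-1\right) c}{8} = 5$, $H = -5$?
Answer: $-5220$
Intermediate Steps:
$c = -40$ ($c = \left(-8\right) 5 = -40$)
$q{\left(W \right)} = -15 + 3 W^{2}$
$Z = 60$ ($Z = -15 + 3 \left(-5\right)^{2} = -15 + 3 \cdot 25 = -15 + 75 = 60$)
$b = -7$ ($b = \left(-4 - 1\right) - 2 = -5 - 2 = -7$)
$o = -87$ ($o = \left(-40\right) 2 - 7 = -80 - 7 = -87$)
$o Z = \left(-87\right) 60 = -5220$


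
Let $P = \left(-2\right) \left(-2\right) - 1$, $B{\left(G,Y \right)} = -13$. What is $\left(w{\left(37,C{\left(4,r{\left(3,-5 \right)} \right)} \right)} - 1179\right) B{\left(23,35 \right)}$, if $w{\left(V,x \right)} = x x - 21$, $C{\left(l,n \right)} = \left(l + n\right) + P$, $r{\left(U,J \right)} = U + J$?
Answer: $15275$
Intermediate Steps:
$P = 3$ ($P = 4 - 1 = 3$)
$r{\left(U,J \right)} = J + U$
$C{\left(l,n \right)} = 3 + l + n$ ($C{\left(l,n \right)} = \left(l + n\right) + 3 = 3 + l + n$)
$w{\left(V,x \right)} = -21 + x^{2}$ ($w{\left(V,x \right)} = x^{2} - 21 = -21 + x^{2}$)
$\left(w{\left(37,C{\left(4,r{\left(3,-5 \right)} \right)} \right)} - 1179\right) B{\left(23,35 \right)} = \left(\left(-21 + \left(3 + 4 + \left(-5 + 3\right)\right)^{2}\right) - 1179\right) \left(-13\right) = \left(\left(-21 + \left(3 + 4 - 2\right)^{2}\right) - 1179\right) \left(-13\right) = \left(\left(-21 + 5^{2}\right) - 1179\right) \left(-13\right) = \left(\left(-21 + 25\right) - 1179\right) \left(-13\right) = \left(4 - 1179\right) \left(-13\right) = \left(-1175\right) \left(-13\right) = 15275$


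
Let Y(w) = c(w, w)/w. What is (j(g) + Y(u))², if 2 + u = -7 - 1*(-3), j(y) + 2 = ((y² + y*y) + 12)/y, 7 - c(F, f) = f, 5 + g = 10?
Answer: 61009/900 ≈ 67.788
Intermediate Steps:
g = 5 (g = -5 + 10 = 5)
c(F, f) = 7 - f
j(y) = -2 + (12 + 2*y²)/y (j(y) = -2 + ((y² + y*y) + 12)/y = -2 + ((y² + y²) + 12)/y = -2 + (2*y² + 12)/y = -2 + (12 + 2*y²)/y)
u = -6 (u = -2 + (-7 - 1*(-3)) = -2 + (-7 + 3) = -2 - 4 = -6)
Y(w) = (7 - w)/w
(j(g) + Y(u))² = ((-2 + 2*5 + 12/5) + (7 - 1*(-6))/(-6))² = ((-2 + 10 + 12*(⅕)) - (7 + 6)/6)² = ((-2 + 10 + 12/5) - ⅙*13)² = (52/5 - 13/6)² = (247/30)² = 61009/900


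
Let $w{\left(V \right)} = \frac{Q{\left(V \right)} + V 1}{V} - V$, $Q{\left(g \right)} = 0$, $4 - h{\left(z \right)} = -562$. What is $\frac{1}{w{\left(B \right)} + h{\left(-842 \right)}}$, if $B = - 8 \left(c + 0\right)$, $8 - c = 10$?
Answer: $\frac{1}{551} \approx 0.0018149$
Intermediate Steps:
$c = -2$ ($c = 8 - 10 = -2$)
$h{\left(z \right)} = 566$ ($h{\left(z \right)} = 4 - -562 = 4 + 562 = 566$)
$B = 16$ ($B = - 8 \left(-2 + 0\right) = \left(-8\right) \left(-2\right) = 16$)
$w{\left(V \right)} = 1 - V$ ($w{\left(V \right)} = \frac{0 + V 1}{V} - V = \frac{0 + V}{V} - V = \frac{V}{V} - V = 1 - V$)
$\frac{1}{w{\left(B \right)} + h{\left(-842 \right)}} = \frac{1}{\left(1 - 16\right) + 566} = \frac{1}{-15 + 566} = \frac{1}{551}$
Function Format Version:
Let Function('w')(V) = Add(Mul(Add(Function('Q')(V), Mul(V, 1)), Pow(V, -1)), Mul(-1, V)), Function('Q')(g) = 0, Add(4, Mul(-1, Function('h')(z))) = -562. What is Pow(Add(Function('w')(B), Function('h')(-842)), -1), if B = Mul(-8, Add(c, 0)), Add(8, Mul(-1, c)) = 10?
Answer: Rational(1, 551) ≈ 0.0018149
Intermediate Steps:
c = -2 (c = Add(8, Mul(-1, 10)) = Add(8, -10) = -2)
Function('h')(z) = 566 (Function('h')(z) = Add(4, Mul(-1, -562)) = Add(4, 562) = 566)
B = 16 (B = Mul(-8, Add(-2, 0)) = Mul(-8, -2) = 16)
Function('w')(V) = Add(1, Mul(-1, V)) (Function('w')(V) = Add(Mul(Add(0, Mul(V, 1)), Pow(V, -1)), Mul(-1, V)) = Add(Mul(Add(0, V), Pow(V, -1)), Mul(-1, V)) = Add(Mul(V, Pow(V, -1)), Mul(-1, V)) = Add(1, Mul(-1, V)))
Pow(Add(Function('w')(B), Function('h')(-842)), -1) = Pow(Add(Add(1, Mul(-1, 16)), 566), -1) = Pow(Add(Add(1, -16), 566), -1) = Pow(Add(-15, 566), -1) = Pow(551, -1) = Rational(1, 551)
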